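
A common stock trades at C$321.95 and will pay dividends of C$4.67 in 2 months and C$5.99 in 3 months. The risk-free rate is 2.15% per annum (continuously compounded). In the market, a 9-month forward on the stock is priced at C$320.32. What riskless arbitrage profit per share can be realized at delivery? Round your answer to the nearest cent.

C$3.92 per share

PV(dividends) I = 4.67·e^(−0.0215·2/12) + 5.99·e^(−0.0215·3/12) = 10.6112
Fair forward F* = (S − I)·e^(rT) = (321.95 − 10.6112)·e^0.016125 = 311.3388 × 1.016256 = 316.3999
Market C$320.32 > fair 316.3999: forward overpriced → cash-and-carry (borrow at r, buy the stock and collect the dividends, short the forward).
Profit at T = |F_mkt − F*| = |320.32 − 316.3999| = C$3.92 per share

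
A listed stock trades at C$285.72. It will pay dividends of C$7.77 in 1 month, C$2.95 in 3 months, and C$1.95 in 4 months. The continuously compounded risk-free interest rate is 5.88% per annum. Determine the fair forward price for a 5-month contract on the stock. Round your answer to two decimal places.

C$279.94

PV(dividends) I = 7.77·e^(−0.0588·1/12) + 2.95·e^(−0.0588·3/12) + 1.95·e^(−0.0588·4/12)
I = 7.7320 + 2.9070 + 1.9122 = 12.5512
F = (S − I)·e^(rT) = (285.72 − 12.5512) · e^(0.0588·5/12)
= 273.1688 · e^0.024500 = 273.1688 × 1.024803 = C$279.94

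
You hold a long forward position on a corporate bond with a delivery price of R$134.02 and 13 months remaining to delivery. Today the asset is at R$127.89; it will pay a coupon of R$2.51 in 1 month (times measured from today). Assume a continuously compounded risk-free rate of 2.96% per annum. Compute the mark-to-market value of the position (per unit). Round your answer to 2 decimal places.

-R$4.40

PV(remaining coupons) I = 2.51·e^(−0.0296·1/12) = 2.5038
Current forward F = (S − I)·e^(rT) = (127.89 − 2.5038)·e^(0.0296·13/12) = 125.3862 × 1.032586 = 129.4720
Value (long) = (F − K)·e^(−rT) = (129.4720 − 134.02) × 0.968442 = -4.4045
Value = -R$4.40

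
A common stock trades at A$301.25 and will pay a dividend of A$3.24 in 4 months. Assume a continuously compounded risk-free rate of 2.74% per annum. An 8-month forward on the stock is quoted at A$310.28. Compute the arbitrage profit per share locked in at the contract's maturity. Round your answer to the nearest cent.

PV(dividends) I = 3.24·e^(−0.0274·4/12) = 3.2105
Fair forward F* = (S − I)·e^(rT) = (301.25 − 3.2105)·e^0.018267 = 298.0395 × 1.018435 = 303.5339
Market A$310.28 > fair 303.5339: forward overpriced → cash-and-carry (borrow at r, buy the stock and collect the dividends, short the forward).
Profit at T = |F_mkt − F*| = |310.28 − 303.5339| = A$6.75 per share

A$6.75 per share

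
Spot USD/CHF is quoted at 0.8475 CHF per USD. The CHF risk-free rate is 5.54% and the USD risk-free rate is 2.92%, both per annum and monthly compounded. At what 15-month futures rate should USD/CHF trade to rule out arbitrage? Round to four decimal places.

By covered interest parity, F = S · (1+r_CHF/12)^(12T) / (1+r_USD/12)^(12T)
= 0.8475 × 1.071533 / 1.037128 = 0.8475 × 1.033173
F = 0.8756 CHF per USD

0.8756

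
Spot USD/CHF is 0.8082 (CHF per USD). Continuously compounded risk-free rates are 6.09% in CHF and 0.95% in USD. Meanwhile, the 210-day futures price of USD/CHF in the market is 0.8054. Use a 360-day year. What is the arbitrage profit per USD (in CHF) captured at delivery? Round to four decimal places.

Fair futures: F* = S·e^(carry·T), with carry = (r_CHF − r_USD) = 0.0609 − 0.0095 = 0.0514
F* = 0.8082 · e^(0.0514 × 210/360) = 0.8082 · e^0.029983 = 0.8082 × 1.030437 = 0.8328
Market 0.8054 < fair 0.8328: forward underpriced → reverse cash-and-carry (short spot, go long the forward).
At maturity, profit = |F_mkt − F*| = |0.8054 − 0.8328| = 0.0274 per USD (in CHF)

0.0274 per USD (in CHF)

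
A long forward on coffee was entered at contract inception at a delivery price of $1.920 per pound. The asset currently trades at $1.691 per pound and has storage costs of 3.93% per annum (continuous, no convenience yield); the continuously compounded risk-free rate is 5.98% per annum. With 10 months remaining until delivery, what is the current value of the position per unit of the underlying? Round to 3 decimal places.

Current fair forward for the remaining 10 months: F = S·e^((r + u)·T), (r + u) = 0.0598 + 0.0393 = 0.0991
F = 1.691 · e^(0.0991 × 10/12) = 1.691 × 1.086089 = 1.8366
Value of long forward = (F − K)·e^(−rT) = (1.8366 − 1.920) · e^(−0.0598·10/12)
= -0.0834 × 0.951388 = -0.079

-$0.079 per pound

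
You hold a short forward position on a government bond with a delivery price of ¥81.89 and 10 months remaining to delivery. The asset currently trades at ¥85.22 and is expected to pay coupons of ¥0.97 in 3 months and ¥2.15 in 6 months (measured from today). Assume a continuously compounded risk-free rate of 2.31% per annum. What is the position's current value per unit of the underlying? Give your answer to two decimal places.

-¥1.80

PV(remaining coupons) I = 0.97·e^(−0.0231·3/12) + 2.15·e^(−0.0231·6/12) = 3.0897
Current forward F = (S − I)·e^(rT) = (85.22 − 3.0897)·e^(0.0231·10/12) = 82.1303 × 1.019436 = 83.7266
Value (long) = (F − K)·e^(−rT) = (83.7266 − 81.89) × 0.980934 = 1.8016
Short position value = −(long value) = -¥1.80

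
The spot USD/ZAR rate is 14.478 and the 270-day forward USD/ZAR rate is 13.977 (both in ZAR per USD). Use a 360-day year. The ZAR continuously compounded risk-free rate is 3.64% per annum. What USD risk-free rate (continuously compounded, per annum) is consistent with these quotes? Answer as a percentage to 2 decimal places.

F = S·e^((r_ZAR − r_USD)T) ⇒ r_USD = r_ZAR − ln(F/S)/T
ln(13.977/14.478) = -0.035217; /(270/360) = -0.046956
r_USD = 0.0364 + 0.046956 = 0.083356
r_USD = 8.34%

8.34%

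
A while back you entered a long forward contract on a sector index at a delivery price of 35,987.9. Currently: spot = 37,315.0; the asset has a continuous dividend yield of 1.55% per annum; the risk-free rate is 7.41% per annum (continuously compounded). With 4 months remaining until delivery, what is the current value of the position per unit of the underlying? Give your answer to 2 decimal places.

2012.82

Current fair forward for the remaining 4 months: F = S·e^((r − q)·T), (r − q) = 0.0741 − 0.0155 = 0.0586
F = 37315.0 · e^(0.0586 × 4/12) = 37315.0 × 1.01972536 = 38051.0518
Value of long forward = (F − K)·e^(−rT) = (38051.0518 − 35987.9) · e^(−0.0741·4/12)
= 2063.1518 × 0.97560255 = 2012.82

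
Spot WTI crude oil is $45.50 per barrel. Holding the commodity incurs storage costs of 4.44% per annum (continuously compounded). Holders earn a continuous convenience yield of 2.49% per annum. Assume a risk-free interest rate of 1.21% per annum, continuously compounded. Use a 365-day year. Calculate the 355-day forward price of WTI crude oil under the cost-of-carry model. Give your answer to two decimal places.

Net carry = r + u − y = 0.0121 + 0.0444 − 0.0249 = 0.0316
F = S·e^((r+u−y)T) = 45.50 · e^(0.0316 × 355/365) = 45.50 · e^0.030734
= 45.50 × 1.031211 = $46.92 per barrel

$46.92 per barrel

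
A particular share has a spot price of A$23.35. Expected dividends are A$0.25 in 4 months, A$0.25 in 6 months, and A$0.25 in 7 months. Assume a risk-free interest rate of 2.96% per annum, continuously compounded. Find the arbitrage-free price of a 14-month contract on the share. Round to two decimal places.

PV(dividends) I = 0.25·e^(−0.0296·4/12) + 0.25·e^(−0.0296·6/12) + 0.25·e^(−0.0296·7/12)
I = 0.2475 + 0.2463 + 0.2457 = 0.7395
F = (S − I)·e^(rT) = (23.35 − 0.7395) · e^(0.0296·14/12)
= 22.6105 · e^0.034533 = 22.6105 × 1.035136 = A$23.40

A$23.40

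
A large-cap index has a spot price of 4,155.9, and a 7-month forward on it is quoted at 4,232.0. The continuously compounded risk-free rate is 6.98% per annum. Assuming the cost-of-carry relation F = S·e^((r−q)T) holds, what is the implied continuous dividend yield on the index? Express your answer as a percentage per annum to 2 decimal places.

3.87%

From F = S·e^((r−q)T): (r − q) = ln(F/S)/T
ln(4232.0/4155.9) = ln(1.018311) = 0.018145
(r − q) = 0.018145 / (7/12) = 0.031106
q = r − ln(F/S)/T = 0.0698 − 0.031106 = 0.038694
q = 3.87%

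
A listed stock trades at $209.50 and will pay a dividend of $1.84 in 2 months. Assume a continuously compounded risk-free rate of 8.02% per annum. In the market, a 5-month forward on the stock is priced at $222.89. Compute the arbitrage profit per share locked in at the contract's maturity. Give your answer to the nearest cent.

$8.15 per share

PV(dividends) I = 1.84·e^(−0.0802·2/12) = 1.8156
Fair forward F* = (S − I)·e^(rT) = (209.50 − 1.8156)·e^0.033417 = 207.6844 × 1.033982 = 214.7419
Market $222.89 > fair 214.7419: forward overpriced → cash-and-carry (borrow at r, buy the stock and collect the dividends, short the forward).
Profit at T = |F_mkt − F*| = |222.89 − 214.7419| = $8.15 per share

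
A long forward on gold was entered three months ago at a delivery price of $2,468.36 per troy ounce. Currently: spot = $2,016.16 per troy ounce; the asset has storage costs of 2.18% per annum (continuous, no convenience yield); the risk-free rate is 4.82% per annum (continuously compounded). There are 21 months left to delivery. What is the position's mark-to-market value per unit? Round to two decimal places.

Current fair forward for the remaining 21 months: F = S·e^((r + u)·T), (r + u) = 0.0482 + 0.0218 = 0.0700
F = 2016.16 · e^(0.0700 × 21/12) = 2016.16 × 1.13031912 = 2278.9042
Value of long forward = (F − K)·e^(−rT) = (2278.9042 − 2468.36) · e^(−0.0482·21/12)
= -189.4558 × 0.91910951 = -174.13

-$174.13 per troy ounce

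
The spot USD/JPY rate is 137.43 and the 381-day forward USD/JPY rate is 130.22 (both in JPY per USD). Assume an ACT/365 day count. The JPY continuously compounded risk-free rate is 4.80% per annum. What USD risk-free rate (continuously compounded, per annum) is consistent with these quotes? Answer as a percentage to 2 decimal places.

9.96%

F = S·e^((r_JPY − r_USD)T) ⇒ r_USD = r_JPY − ln(F/S)/T
ln(130.22/137.43) = -0.053889; /(381/365) = -0.051626
r_USD = 0.0480 + 0.051626 = 0.099626
r_USD = 9.96%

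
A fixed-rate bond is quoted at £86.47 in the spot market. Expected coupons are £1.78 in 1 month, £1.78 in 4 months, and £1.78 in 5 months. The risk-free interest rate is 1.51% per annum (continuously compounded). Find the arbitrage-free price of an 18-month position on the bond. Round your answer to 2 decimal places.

PV(coupons) I = 1.78·e^(−0.0151·1/12) + 1.78·e^(−0.0151·4/12) + 1.78·e^(−0.0151·5/12)
I = 1.7778 + 1.7711 + 1.7688 = 5.3177
F = (S − I)·e^(rT) = (86.47 − 5.3177) · e^(0.0151·18/12)
= 81.1523 · e^0.022650 = 81.1523 × 1.022908 = £83.01

£83.01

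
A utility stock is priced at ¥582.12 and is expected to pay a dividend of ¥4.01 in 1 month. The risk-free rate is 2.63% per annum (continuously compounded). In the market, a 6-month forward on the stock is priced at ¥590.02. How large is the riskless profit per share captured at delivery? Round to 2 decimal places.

¥4.25 per share

PV(dividends) I = 4.01·e^(−0.0263·1/12) = 4.0012
Fair forward F* = (S − I)·e^(rT) = (582.12 − 4.0012)·e^0.013150 = 578.1188 × 1.013237 = 585.7714
Market ¥590.02 > fair 585.7714: forward overpriced → cash-and-carry (borrow at r, buy the stock and collect the dividends, short the forward).
Profit at T = |F_mkt − F*| = |590.02 − 585.7714| = ¥4.25 per share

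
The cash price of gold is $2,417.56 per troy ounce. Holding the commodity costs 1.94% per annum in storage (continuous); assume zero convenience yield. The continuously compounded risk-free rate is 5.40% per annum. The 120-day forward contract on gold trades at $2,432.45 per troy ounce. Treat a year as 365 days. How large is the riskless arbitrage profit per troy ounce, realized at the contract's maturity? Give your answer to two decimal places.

$44.16 per troy ounce

Fair forward: F* = S·e^(carry·T), with carry = (r + u) = 0.0540 + 0.0194 = 0.0734
F* = 2417.56 · e^(0.0734 × 120/365) = 2417.56 · e^0.02413151 = 2417.56 × 1.02442503 = $2476.6090
Market $2432.45 < fair $2476.6090: forward underpriced → reverse cash-and-carry (short spot, go long the forward).
At maturity, profit = |F_mkt − F*| = |2432.45 − 2476.6090| = $44.16 per troy ounce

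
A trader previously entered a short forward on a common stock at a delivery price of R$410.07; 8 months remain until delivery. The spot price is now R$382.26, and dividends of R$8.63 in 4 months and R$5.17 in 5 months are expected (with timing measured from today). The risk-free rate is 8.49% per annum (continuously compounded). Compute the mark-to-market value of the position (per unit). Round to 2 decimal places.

R$18.62

PV(remaining dividends) I = 8.63·e^(−0.0849·4/12) + 5.17·e^(−0.0849·5/12) = 13.3795
Current forward F = (S − I)·e^(rT) = (382.26 − 13.3795)·e^(0.0849·8/12) = 368.8805 × 1.058232 = 390.3611
Value (long) = (F − K)·e^(−rT) = (390.3611 − 410.07) × 0.944972 = -18.6244
Short position value = −(long value) = R$18.62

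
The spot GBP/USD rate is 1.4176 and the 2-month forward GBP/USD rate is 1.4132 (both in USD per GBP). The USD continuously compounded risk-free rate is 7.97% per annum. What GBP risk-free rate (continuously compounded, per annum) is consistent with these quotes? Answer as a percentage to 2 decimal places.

9.84%

F = S·e^((r_USD − r_GBP)T) ⇒ r_GBP = r_USD − ln(F/S)/T
ln(1.4132/1.4176) = -0.003109; /(2/12) = -0.018654
r_GBP = 0.0797 + 0.018654 = 0.098354
r_GBP = 9.84%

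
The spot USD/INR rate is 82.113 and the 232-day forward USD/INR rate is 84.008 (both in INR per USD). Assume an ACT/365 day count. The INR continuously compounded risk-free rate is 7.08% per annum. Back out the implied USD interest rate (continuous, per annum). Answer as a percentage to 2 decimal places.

F = S·e^((r_INR − r_USD)T) ⇒ r_USD = r_INR − ln(F/S)/T
ln(84.008/82.113) = 0.022816; /(232/365) = 0.035896
r_USD = 0.0708 − 0.035896 = 0.034904
r_USD = 3.49%

3.49%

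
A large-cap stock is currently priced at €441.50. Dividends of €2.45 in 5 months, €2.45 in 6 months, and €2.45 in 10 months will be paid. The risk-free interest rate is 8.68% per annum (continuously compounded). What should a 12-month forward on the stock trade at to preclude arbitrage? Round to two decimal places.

PV(dividends) I = 2.45·e^(−0.0868·5/12) + 2.45·e^(−0.0868·6/12) + 2.45·e^(−0.0868·10/12)
I = 2.3630 + 2.3459 + 2.2790 = 6.9879
F = (S − I)·e^(rT) = (441.50 − 6.9879) · e^(0.0868·12/12)
= 434.5121 · e^0.086800 = 434.5121 × 1.090679 = €473.91

€473.91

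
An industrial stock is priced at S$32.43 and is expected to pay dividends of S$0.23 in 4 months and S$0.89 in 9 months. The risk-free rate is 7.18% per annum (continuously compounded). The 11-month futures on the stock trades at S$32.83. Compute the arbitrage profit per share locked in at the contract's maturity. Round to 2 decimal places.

PV(dividends) I = 0.23·e^(−0.0718·4/12) + 0.89·e^(−0.0718·9/12) = 1.0679
Fair futures F* = (S − I)·e^(rT) = (32.43 − 1.0679)·e^0.065817 = 31.3621 × 1.068031 = 33.4957
Market S$32.83 < fair 33.4957: forward underpriced → reverse cash-and-carry (short the stock, invest proceeds at r, pay the dividends, go long the forward).
Profit at T = |F_mkt − F*| = |32.83 − 33.4957| = S$0.67 per share

S$0.67 per share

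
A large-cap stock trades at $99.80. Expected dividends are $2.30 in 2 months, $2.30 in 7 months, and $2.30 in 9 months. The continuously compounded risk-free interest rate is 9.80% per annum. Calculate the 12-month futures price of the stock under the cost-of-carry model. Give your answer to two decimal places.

PV(dividends) I = 2.30·e^(−0.0980·2/12) + 2.30·e^(−0.0980·7/12) + 2.30·e^(−0.0980·9/12)
I = 2.2627 + 2.1722 + 2.1370 = 6.5719
F = (S − I)·e^(rT) = (99.80 − 6.5719) · e^(0.0980·12/12)
= 93.2281 · e^0.098000 = 93.2281 × 1.102963 = $102.83

$102.83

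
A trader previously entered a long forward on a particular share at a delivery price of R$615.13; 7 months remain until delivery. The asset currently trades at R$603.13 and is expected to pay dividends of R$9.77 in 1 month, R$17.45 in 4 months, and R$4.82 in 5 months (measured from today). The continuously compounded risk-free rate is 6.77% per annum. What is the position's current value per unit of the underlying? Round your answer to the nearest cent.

PV(remaining dividends) I = 9.77·e^(−0.0677·1/12) + 17.45·e^(−0.0677·4/12) + 4.82·e^(−0.0677·5/12) = 31.4616
Current forward F = (S − I)·e^(rT) = (603.13 − 31.4616)·e^(0.0677·7/12) = 571.6684 × 1.040282 = 594.6963
Value (long) = (F − K)·e^(−rT) = (594.6963 − 615.13) × 0.961278 = -19.6425
Value = -R$19.64

-R$19.64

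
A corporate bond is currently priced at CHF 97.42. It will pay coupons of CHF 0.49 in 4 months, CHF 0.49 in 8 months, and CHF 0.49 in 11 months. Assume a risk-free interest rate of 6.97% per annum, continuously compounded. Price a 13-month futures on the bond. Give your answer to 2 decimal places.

PV(coupons) I = 0.49·e^(−0.0697·4/12) + 0.49·e^(−0.0697·8/12) + 0.49·e^(−0.0697·11/12)
I = 0.4787 + 0.4678 + 0.4597 = 1.4062
F = (S − I)·e^(rT) = (97.42 − 1.4062) · e^(0.0697·13/12)
= 96.0138 · e^0.075508 = 96.0138 × 1.078432 = CHF 103.54

CHF 103.54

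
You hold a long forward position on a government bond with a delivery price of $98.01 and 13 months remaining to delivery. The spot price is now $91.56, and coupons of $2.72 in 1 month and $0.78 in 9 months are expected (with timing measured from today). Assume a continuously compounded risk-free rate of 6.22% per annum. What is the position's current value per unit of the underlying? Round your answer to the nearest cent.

-$3.51

PV(remaining coupons) I = 2.72·e^(−0.0622·1/12) + 0.78·e^(−0.0622·9/12) = 3.4504
Current forward F = (S − I)·e^(rT) = (91.56 − 3.4504)·e^(0.0622·13/12) = 88.1096 × 1.069705 = 94.2513
Value (long) = (F − K)·e^(−rT) = (94.2513 − 98.01) × 0.934837 = -3.5138
Value = -$3.51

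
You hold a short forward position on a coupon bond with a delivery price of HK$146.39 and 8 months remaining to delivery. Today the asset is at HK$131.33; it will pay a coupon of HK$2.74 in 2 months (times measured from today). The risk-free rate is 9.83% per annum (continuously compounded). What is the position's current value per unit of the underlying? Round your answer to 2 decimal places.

PV(remaining coupons) I = 2.74·e^(−0.0983·2/12) = 2.6955
Current forward F = (S − I)·e^(rT) = (131.33 − 2.6955)·e^(0.0983·8/12) = 128.6345 × 1.067728 = 137.3467
Value (long) = (F − K)·e^(−rT) = (137.3467 − 146.39) × 0.936568 = -8.4697
Short position value = −(long value) = HK$8.47

HK$8.47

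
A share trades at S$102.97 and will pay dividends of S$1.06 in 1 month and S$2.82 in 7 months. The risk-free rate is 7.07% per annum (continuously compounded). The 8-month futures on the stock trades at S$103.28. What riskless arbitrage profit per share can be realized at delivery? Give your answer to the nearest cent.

PV(dividends) I = 1.06·e^(−0.0707·1/12) + 2.82·e^(−0.0707·7/12) = 3.7598
Fair futures F* = (S − I)·e^(rT) = (102.97 − 3.7598)·e^0.047133 = 99.2102 × 1.048261 = 103.9982
Market S$103.28 < fair 103.9982: forward underpriced → reverse cash-and-carry (short the stock, invest proceeds at r, pay the dividends, go long the forward).
Profit at T = |F_mkt − F*| = |103.28 − 103.9982| = S$0.72 per share

S$0.72 per share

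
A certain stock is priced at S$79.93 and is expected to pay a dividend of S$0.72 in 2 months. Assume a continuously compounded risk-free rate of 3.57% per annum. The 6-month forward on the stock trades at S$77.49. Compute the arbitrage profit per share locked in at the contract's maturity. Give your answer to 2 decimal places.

PV(dividends) I = 0.72·e^(−0.0357·2/12) = 0.7157
Fair forward F* = (S − I)·e^(rT) = (79.93 − 0.7157)·e^0.017850 = 79.2143 × 1.018010 = 80.6409
Market S$77.49 < fair 80.6409: forward underpriced → reverse cash-and-carry (short the stock, invest proceeds at r, pay the dividends, go long the forward).
Profit at T = |F_mkt − F*| = |77.49 − 80.6409| = S$3.15 per share

S$3.15 per share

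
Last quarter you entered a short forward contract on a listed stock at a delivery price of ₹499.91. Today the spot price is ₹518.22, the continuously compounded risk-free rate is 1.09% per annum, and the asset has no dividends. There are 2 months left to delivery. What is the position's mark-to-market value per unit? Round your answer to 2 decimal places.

Current fair forward for the remaining 2 months: F = S·e^(r·T), r = 0.0109
F = 518.22 · e^(0.0109 × 2/12) = 518.22 × 1.001818 = 519.1621
Value of long forward = (F − K)·e^(−rT) = (519.1621 − 499.91) · e^(−0.0109·2/12)
= 19.2521 × 0.998185 = 19.22
Short position value = −(long value) = -₹19.22

-₹19.22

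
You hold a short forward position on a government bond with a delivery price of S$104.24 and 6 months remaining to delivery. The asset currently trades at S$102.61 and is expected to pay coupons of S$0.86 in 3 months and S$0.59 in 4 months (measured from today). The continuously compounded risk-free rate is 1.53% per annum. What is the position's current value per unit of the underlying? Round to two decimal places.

PV(remaining coupons) I = 0.86·e^(−0.0153·3/12) + 0.59·e^(−0.0153·4/12) = 1.4437
Current forward F = (S − I)·e^(rT) = (102.61 − 1.4437)·e^(0.0153·6/12) = 101.1663 × 1.007679 = 101.9432
Value (long) = (F − K)·e^(−rT) = (101.9432 − 104.24) × 0.992379 = -2.2793
Short position value = −(long value) = S$2.28

S$2.28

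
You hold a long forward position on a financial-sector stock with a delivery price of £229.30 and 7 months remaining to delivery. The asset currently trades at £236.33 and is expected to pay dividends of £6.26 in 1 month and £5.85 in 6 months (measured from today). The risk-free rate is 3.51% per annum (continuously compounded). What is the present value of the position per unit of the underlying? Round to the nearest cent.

-£0.31

PV(remaining dividends) I = 6.26·e^(−0.0351·1/12) + 5.85·e^(−0.0351·6/12) = 11.9899
Current forward F = (S − I)·e^(rT) = (236.33 − 11.9899)·e^(0.0351·7/12) = 224.3401 × 1.020686 = 228.9808
Value (long) = (F − K)·e^(−rT) = (228.9808 − 229.30) × 0.979733 = -0.3127
Value = -£0.31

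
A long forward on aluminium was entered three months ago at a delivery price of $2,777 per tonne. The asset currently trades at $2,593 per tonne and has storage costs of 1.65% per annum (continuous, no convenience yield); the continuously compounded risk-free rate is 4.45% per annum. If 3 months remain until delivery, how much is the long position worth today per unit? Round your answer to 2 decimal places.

Current fair forward for the remaining 3 months: F = S·e^((r + u)·T), (r + u) = 0.0445 + 0.0165 = 0.0610
F = 2593 · e^(0.0610 × 3/12) = 2593 × 1.01536687 = 2632.8463
Value of long forward = (F − K)·e^(−rT) = (2632.8463 − 2777) · e^(−0.0445·3/12)
= -144.1537 × 0.98893665 = -142.56

-$142.56 per tonne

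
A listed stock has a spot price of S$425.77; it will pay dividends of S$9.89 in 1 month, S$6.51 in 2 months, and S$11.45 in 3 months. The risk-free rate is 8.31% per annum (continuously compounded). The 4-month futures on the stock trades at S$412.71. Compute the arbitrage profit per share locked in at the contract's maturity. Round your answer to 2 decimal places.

PV(dividends) I = 9.89·e^(−0.0831·1/12) + 6.51·e^(−0.0831·2/12) + 11.45·e^(−0.0831·3/12) = 27.4568
Fair futures F* = (S − I)·e^(rT) = (425.77 − 27.4568)·e^0.027700 = 398.3132 × 1.028087 = 409.5006
Market S$412.71 > fair 409.5006: forward overpriced → cash-and-carry (borrow at r, buy the stock and collect the dividends, short the forward).
Profit at T = |F_mkt − F*| = |412.71 − 409.5006| = S$3.21 per share

S$3.21 per share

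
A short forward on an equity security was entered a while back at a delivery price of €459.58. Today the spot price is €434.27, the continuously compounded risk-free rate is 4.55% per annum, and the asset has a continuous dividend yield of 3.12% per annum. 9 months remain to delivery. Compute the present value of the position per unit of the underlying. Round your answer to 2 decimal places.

€19.94

Current fair forward for the remaining 9 months: F = S·e^((r − q)·T), (r − q) = 0.0455 − 0.0312 = 0.0143
F = 434.27 · e^(0.0143 × 9/12) = 434.27 × 1.010783 = 438.9527
Value of long forward = (F − K)·e^(−rT) = (438.9527 − 459.58) · e^(−0.0455·9/12)
= -20.6273 × 0.966451 = -19.94
Short position value = −(long value) = €19.94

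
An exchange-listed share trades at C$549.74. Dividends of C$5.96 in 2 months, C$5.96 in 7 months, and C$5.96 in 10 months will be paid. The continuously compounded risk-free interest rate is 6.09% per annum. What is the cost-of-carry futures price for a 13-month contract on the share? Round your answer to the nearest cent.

PV(dividends) I = 5.96·e^(−0.0609·2/12) + 5.96·e^(−0.0609·7/12) + 5.96·e^(−0.0609·10/12)
I = 5.8998 + 5.7520 + 5.6651 = 17.3169
F = (S − I)·e^(rT) = (549.74 − 17.3169) · e^(0.0609·13/12)
= 532.4231 · e^0.065975 = 532.4231 × 1.068200 = C$568.73

C$568.73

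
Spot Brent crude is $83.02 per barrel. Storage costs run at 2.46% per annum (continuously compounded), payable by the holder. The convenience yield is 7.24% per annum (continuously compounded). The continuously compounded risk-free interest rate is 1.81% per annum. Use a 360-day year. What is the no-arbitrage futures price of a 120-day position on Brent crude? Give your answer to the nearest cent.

$82.20 per barrel

Net carry = r + u − y = 0.0181 + 0.0246 − 0.0724 = -0.0297
F = S·e^((r+u−y)T) = 83.02 · e^(-0.0297 × 120/360) = 83.02 · e^-0.009900
= 83.02 × 0.990149 = $82.20 per barrel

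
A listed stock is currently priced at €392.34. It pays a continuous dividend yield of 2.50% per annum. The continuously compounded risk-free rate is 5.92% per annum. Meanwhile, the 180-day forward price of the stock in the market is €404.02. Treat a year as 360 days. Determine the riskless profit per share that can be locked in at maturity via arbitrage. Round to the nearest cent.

€4.91 per share

Fair forward: F* = S·e^(carry·T), with carry = (r − q) = 0.0592 − 0.0250 = 0.0342
F* = 392.34 · e^(0.0342 × 180/360) = 392.34 · e^0.017100 = 392.34 × 1.017247 = €399.1067
Market €404.02 > fair €399.1067: forward overpriced → cash-and-carry (buy spot, short the forward).
At maturity, profit = |F_mkt − F*| = |404.02 − 399.1067| = €4.91 per share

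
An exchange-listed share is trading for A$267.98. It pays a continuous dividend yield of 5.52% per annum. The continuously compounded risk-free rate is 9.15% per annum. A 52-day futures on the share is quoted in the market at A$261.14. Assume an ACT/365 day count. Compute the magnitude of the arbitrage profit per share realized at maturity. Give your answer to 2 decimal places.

A$8.23 per share

Fair futures: F* = S·e^(carry·T), with carry = (r − q) = 0.0915 − 0.0552 = 0.0363
F* = 267.98 · e^(0.0363 × 52/365) = 267.98 · e^0.005172 = 267.98 × 1.005185 = A$269.3695
Market A$261.14 < fair A$269.3695: forward underpriced → reverse cash-and-carry (short spot, go long the forward).
At maturity, profit = |F_mkt − F*| = |261.14 − 269.3695| = A$8.23 per share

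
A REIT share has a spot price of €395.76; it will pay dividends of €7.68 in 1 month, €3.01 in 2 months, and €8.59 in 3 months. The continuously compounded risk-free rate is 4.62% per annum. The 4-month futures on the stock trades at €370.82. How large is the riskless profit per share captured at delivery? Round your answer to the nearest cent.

PV(dividends) I = 7.68·e^(−0.0462·1/12) + 3.01·e^(−0.0462·2/12) + 8.59·e^(−0.0462·3/12) = 19.1288
Fair futures F* = (S − I)·e^(rT) = (395.76 − 19.1288)·e^0.015400 = 376.6312 × 1.015519 = 382.4761
Market €370.82 < fair 382.4761: forward underpriced → reverse cash-and-carry (short the stock, invest proceeds at r, pay the dividends, go long the forward).
Profit at T = |F_mkt − F*| = |370.82 − 382.4761| = €11.66 per share

€11.66 per share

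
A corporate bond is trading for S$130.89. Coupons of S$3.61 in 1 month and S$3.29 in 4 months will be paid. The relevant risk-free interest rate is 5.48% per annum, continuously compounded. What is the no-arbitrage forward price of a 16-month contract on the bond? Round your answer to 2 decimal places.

PV(coupons) I = 3.61·e^(−0.0548·1/12) + 3.29·e^(−0.0548·4/12)
I = 3.5936 + 3.2304 = 6.8240
F = (S − I)·e^(rT) = (130.89 − 6.8240) · e^(0.0548·16/12)
= 124.0660 · e^0.073067 = 124.0660 × 1.075803 = S$133.47

S$133.47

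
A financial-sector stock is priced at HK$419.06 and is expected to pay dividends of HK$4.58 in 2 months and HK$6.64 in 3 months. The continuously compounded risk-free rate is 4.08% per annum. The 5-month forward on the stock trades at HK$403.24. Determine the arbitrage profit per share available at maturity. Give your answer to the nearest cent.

PV(dividends) I = 4.58·e^(−0.0408·2/12) + 6.64·e^(−0.0408·3/12) = 11.1216
Fair forward F* = (S − I)·e^(rT) = (419.06 − 11.1216)·e^0.017000 = 407.9384 × 1.017145 = 414.9325
Market HK$403.24 < fair 414.9325: forward underpriced → reverse cash-and-carry (short the stock, invest proceeds at r, pay the dividends, go long the forward).
Profit at T = |F_mkt − F*| = |403.24 − 414.9325| = HK$11.69 per share

HK$11.69 per share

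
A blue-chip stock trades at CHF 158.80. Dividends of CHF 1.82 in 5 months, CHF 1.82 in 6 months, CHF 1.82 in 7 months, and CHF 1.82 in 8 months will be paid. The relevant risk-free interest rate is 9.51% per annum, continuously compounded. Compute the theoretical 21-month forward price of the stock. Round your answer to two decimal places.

PV(dividends) I = 1.82·e^(−0.0951·5/12) + 1.82·e^(−0.0951·6/12) + 1.82·e^(−0.0951·7/12) + 1.82·e^(−0.0951·8/12)
I = 1.7493 + 1.7355 + 1.7218 + 1.7082 = 6.9148
F = (S − I)·e^(rT) = (158.80 − 6.9148) · e^(0.0951·21/12)
= 151.8852 · e^0.166425 = 151.8852 × 1.181075 = CHF 179.39

CHF 179.39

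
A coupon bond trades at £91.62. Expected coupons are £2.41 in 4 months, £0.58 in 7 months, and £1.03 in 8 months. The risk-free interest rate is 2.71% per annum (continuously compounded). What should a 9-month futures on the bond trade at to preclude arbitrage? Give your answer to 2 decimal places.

£89.45

PV(coupons) I = 2.41·e^(−0.0271·4/12) + 0.58·e^(−0.0271·7/12) + 1.03·e^(−0.0271·8/12)
I = 2.3883 + 0.5709 + 1.0116 = 3.9708
F = (S − I)·e^(rT) = (91.62 − 3.9708) · e^(0.0271·9/12)
= 87.6492 · e^0.020325 = 87.6492 × 1.020533 = £89.45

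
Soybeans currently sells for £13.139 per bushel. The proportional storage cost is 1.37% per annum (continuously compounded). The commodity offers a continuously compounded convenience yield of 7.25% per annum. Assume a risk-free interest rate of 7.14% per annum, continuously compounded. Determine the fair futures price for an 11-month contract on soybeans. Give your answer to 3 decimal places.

Net carry = r + u − y = 0.0714 + 0.0137 − 0.0725 = 0.0126
F = S·e^((r+u−y)T) = 13.139 · e^(0.0126 × 11/12) = 13.139 · e^0.011550
= 13.139 × 1.011617 = £13.292 per bushel

£13.292 per bushel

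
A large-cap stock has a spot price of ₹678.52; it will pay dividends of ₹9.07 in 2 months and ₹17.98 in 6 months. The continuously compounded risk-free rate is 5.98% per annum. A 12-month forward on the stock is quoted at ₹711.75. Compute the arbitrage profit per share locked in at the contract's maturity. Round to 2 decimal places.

₹19.48 per share

PV(dividends) I = 9.07·e^(−0.0598·2/12) + 17.98·e^(−0.0598·6/12) = 26.4304
Fair forward F* = (S − I)·e^(rT) = (678.52 − 26.4304)·e^0.059800 = 652.0896 × 1.061624 = 692.2740
Market ₹711.75 > fair 692.2740: forward overpriced → cash-and-carry (borrow at r, buy the stock and collect the dividends, short the forward).
Profit at T = |F_mkt − F*| = |711.75 − 692.2740| = ₹19.48 per share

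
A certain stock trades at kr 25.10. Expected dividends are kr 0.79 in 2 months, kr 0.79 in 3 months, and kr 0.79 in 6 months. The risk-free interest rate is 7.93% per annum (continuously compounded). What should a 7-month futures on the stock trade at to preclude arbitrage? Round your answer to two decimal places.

kr 23.87

PV(dividends) I = 0.79·e^(−0.0793·2/12) + 0.79·e^(−0.0793·3/12) + 0.79·e^(−0.0793·6/12)
I = 0.7796 + 0.7745 + 0.7593 = 2.3134
F = (S − I)·e^(rT) = (25.10 − 2.3134) · e^(0.0793·7/12)
= 22.7866 · e^0.046258 = 22.7866 × 1.047345 = kr 23.87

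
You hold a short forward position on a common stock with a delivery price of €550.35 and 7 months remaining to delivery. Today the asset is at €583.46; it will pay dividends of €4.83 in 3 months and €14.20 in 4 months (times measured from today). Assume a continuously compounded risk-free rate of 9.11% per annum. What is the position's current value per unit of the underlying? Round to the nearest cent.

PV(remaining dividends) I = 4.83·e^(−0.0911·3/12) + 14.20·e^(−0.0911·4/12) = 18.4965
Current forward F = (S − I)·e^(rT) = (583.46 − 18.4965)·e^(0.0911·7/12) = 564.9635 × 1.054579 = 595.7986
Value (long) = (F − K)·e^(−rT) = (595.7986 − 550.35) × 0.948246 = 43.0965
Short position value = −(long value) = -€43.10

-€43.10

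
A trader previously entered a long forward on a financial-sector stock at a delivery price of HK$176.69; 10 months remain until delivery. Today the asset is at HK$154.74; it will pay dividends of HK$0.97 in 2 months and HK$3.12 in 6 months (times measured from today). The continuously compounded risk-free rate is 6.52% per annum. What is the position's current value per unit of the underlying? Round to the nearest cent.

-HK$16.59

PV(remaining dividends) I = 0.97·e^(−0.0652·2/12) + 3.12·e^(−0.0652·6/12) = 3.9794
Current forward F = (S − I)·e^(rT) = (154.74 − 3.9794)·e^(0.0652·10/12) = 150.7606 × 1.055836 = 159.1785
Value (long) = (F − K)·e^(−rT) = (159.1785 − 176.69) × 0.947116 = -16.5854
Value = -HK$16.59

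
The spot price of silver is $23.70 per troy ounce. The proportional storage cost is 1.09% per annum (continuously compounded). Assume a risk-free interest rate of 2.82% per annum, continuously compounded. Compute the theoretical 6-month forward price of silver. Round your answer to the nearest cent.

Net carry = r + u − y = 0.0282 + 0.0109 − 0.0000 = 0.0391
F = S·e^((r+u−y)T) = 23.70 · e^(0.0391 × 6/12) = 23.70 · e^0.019550
= 23.70 × 1.019742 = $24.17 per troy ounce

$24.17 per troy ounce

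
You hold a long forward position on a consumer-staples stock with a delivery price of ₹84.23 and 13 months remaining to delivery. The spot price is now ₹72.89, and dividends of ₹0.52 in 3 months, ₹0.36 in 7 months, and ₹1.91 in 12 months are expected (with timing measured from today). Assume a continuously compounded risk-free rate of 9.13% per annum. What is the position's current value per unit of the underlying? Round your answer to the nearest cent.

PV(remaining dividends) I = 0.52·e^(−0.0913·3/12) + 0.36·e^(−0.0913·7/12) + 1.91·e^(−0.0913·12/12) = 2.5929
Current forward F = (S − I)·e^(rT) = (72.89 − 2.5929)·e^(0.0913·13/12) = 70.2971 × 1.103965 = 77.6055
Value (long) = (F − K)·e^(−rT) = (77.6055 − 84.23) × 0.905826 = -6.0006
Value = -₹6.00

-₹6.00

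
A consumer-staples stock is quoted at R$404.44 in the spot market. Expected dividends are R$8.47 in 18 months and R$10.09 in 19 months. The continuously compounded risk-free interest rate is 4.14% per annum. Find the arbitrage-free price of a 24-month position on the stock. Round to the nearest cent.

R$420.44

PV(dividends) I = 8.47·e^(−0.0414·18/12) + 10.09·e^(−0.0414·19/12)
I = 7.9600 + 9.4498 = 17.4098
F = (S − I)·e^(rT) = (404.44 − 17.4098) · e^(0.0414·24/12)
= 387.0302 · e^0.082800 = 387.0302 × 1.086325 = R$420.44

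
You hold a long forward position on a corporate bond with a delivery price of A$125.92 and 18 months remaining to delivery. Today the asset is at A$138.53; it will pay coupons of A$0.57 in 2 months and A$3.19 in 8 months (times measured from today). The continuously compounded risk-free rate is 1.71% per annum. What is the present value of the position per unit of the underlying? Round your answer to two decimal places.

PV(remaining coupons) I = 0.57·e^(−0.0171·2/12) + 3.19·e^(−0.0171·8/12) = 3.7222
Current forward F = (S − I)·e^(rT) = (138.53 − 3.7222)·e^(0.0171·18/12) = 134.8078 × 1.025982 = 138.3104
Value (long) = (F − K)·e^(−rT) = (138.3104 − 125.92) × 0.974676 = 12.0766
Value = A$12.08

A$12.08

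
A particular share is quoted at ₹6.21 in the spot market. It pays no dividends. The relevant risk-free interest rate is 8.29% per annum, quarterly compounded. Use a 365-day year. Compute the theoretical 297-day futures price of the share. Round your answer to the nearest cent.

₹6.64

F = S · (1+r/4)^(4T)
= 6.21 × 1.069045
F = ₹6.64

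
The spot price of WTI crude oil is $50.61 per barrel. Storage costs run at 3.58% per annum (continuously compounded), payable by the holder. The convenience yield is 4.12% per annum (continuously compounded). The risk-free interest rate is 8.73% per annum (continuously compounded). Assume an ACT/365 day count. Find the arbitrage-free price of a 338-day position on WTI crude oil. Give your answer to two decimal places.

$54.60 per barrel

Net carry = r + u − y = 0.0873 + 0.0358 − 0.0412 = 0.0819
F = S·e^((r+u−y)T) = 50.61 · e^(0.0819 × 338/365) = 50.61 · e^0.075842
= 50.61 × 1.078792 = $54.60 per barrel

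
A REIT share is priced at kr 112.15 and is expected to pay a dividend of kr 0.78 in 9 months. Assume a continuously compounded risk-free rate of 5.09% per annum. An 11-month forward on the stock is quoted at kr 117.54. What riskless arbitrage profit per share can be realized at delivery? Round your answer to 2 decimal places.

PV(dividends) I = 0.78·e^(−0.0509·9/12) = 0.7508
Fair forward F* = (S − I)·e^(rT) = (112.15 − 0.7508)·e^0.046658 = 111.3992 × 1.047764 = 116.7201
Market kr 117.54 > fair 116.7201: forward overpriced → cash-and-carry (borrow at r, buy the stock and collect the dividends, short the forward).
Profit at T = |F_mkt − F*| = |117.54 − 116.7201| = kr 0.82 per share

kr 0.82 per share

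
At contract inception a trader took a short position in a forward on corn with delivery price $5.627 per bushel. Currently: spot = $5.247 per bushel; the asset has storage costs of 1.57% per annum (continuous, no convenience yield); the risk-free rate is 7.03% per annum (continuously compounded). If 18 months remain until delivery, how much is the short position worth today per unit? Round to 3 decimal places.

Current fair forward for the remaining 18 months: F = S·e^((r + u)·T), (r + u) = 0.0703 + 0.0157 = 0.0860
F = 5.247 · e^(0.0860 × 18/12) = 5.247 × 1.137690 = 5.9695
Value of long forward = (F − K)·e^(−rT) = (5.9695 − 5.627) · e^(−0.0703·18/12)
= 0.3425 × 0.899919 = 0.308
Short position value = −(long value) = -$0.308

-$0.308 per bushel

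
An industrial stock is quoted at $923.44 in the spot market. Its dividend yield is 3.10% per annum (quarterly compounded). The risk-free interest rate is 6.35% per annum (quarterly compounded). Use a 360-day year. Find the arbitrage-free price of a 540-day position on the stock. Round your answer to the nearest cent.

F = S · (1+r/4)^(4T) / (1+q/4)^(4T)
= 923.44 × 1.099111 / 1.047410 = 923.44 × 1.049361
F = $969.02

$969.02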